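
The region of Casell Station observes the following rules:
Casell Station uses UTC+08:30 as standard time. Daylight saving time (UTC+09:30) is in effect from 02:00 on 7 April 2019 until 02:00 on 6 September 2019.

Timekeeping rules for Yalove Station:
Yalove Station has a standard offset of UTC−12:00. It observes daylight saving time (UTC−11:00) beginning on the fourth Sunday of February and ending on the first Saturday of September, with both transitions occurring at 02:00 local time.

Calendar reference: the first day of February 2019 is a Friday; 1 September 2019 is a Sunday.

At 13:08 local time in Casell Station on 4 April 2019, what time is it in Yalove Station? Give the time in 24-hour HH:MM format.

17:38

Daylight saving runs 7 April – 6 September; 4 April 2019 is outside that window, so Casell Station is on standard time at UTC+08:30.
13:08 Casell Station − 8h30m = 04:38 UTC.
1 February 2019 is a Friday, so the first Sunday is February 3 and the fourth is February 24.
1 September 2019 is a Sunday, so the first Saturday is September 7.
At the standard offset (UTC−12:00), 04:38 UTC − 12h = 16:38 Yalove Station standard time (rolling into the previous day, 3 April 2019).
The standard-time date in Yalove Station, 3 April 2019, falls between 24 February and 7 September, so daylight saving is in effect and Yalove Station is at UTC−11:00.
04:38 UTC − 11h = 17:38 Yalove Station (rolling into the previous day, 3 April 2019).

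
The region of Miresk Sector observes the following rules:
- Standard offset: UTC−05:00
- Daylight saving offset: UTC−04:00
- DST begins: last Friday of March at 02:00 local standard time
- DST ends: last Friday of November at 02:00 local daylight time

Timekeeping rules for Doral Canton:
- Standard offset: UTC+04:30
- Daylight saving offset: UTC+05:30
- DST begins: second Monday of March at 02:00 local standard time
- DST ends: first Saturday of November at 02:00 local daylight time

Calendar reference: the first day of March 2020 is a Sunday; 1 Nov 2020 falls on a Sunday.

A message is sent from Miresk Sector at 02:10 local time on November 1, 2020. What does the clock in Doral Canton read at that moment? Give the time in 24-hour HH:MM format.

1 March 2020 is a Sunday, so Fridays fall on 6, 13, 20, 27; the last is March 27.
1 November 2020 is a Sunday, so Fridays fall on 6, 13, 20, 27; the last is November 27.
Daylight saving runs 27 March – 27 November; November 1, 2020 is inside that window, so Miresk Sector is at UTC−04:00.
02:10 Miresk Sector + 4h = 06:10 UTC.
1 March 2020 is a Sunday, so the first Monday is March 2 and the second is March 9.
1 November 2020 is a Sunday, so the first Saturday is November 7.
At the standard offset (UTC+04:30), 06:10 UTC + 4h30m = 10:40 Doral Canton standard time.
Daylight saving runs 9 March – 7 November; the standard-time date in Doral Canton, November 1, 2020, is inside that window, so Doral Canton is at UTC+05:30.
06:10 UTC + 5h30m = 11:40 Doral Canton.

11:40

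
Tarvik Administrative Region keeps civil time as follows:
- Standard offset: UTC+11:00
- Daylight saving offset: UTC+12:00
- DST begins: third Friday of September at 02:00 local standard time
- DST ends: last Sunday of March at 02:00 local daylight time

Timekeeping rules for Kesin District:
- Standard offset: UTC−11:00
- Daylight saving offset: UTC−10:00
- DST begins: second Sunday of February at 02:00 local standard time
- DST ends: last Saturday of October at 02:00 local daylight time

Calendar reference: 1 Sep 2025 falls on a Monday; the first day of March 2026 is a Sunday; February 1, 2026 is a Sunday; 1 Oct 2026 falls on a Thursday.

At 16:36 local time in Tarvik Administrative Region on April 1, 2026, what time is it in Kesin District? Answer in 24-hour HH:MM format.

19:36

1 September 2025 is a Monday, so the first Friday is September 5 and the third is September 19.
1 March 2026 is a Sunday, so Sundays fall on 1, 8, 15, 22, 29; the last is March 29.
April 1, 2026 does not fall between 19 September 2025 and 29 March 2026, so daylight saving is not in effect and Tarvik Administrative Region is at UTC+11:00.
16:36 Tarvik Administrative Region − 11h = 05:36 UTC.
1 February 2026 is a Sunday, so the first Sunday is February 1 and the second is February 8.
1 October 2026 is a Thursday, so Saturdays fall on 3, 10, 17, 24, 31; the last is October 31.
At the standard offset (UTC−11:00), 05:36 UTC − 11h = 18:36 Kesin District standard time (rolling into the previous day, 31 March 2026).
Daylight saving runs 8 February – 31 October; the standard-time date in Kesin District, March 31, 2026, is inside that window, so Kesin District is at UTC−10:00.
05:36 UTC − 10h = 19:36 Kesin District (rolling into the previous day, 31 March 2026).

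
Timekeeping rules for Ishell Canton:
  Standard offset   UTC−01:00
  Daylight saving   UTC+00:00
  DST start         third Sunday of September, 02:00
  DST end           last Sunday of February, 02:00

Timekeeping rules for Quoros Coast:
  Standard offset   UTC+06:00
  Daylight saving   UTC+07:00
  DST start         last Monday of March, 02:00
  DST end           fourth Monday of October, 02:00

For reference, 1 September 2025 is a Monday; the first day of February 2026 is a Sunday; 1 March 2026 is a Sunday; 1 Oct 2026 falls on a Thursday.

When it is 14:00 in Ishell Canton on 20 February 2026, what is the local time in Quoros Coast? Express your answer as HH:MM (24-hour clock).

1 September 2025 is a Monday, so the first Sunday is September 7 and the third is September 21.
1 February 2026 is a Sunday, so Sundays fall on 1, 8, 15, 22; the last is February 22.
20 February 2026 falls between 21 September 2025 and 22 February 2026, so daylight saving is in effect and Ishell Canton is at UTC+00:00.
14:00 Ishell Canton − 0h = 14:00 UTC.
1 March 2026 is a Sunday, so Mondays fall on 2, 9, 16, 23, 30; the last is March 30.
1 October 2026 is a Thursday, so the first Monday is October 5 and the fourth is October 26.
At the standard offset (UTC+06:00), 14:00 UTC + 6h = 20:00 Quoros Coast standard time.
The standard-time date in Quoros Coast, 20 February 2026, does not fall between 30 March and 26 October, so daylight saving is not in effect and Quoros Coast is at UTC+06:00.
14:00 UTC + 6h = 20:00 Quoros Coast.

20:00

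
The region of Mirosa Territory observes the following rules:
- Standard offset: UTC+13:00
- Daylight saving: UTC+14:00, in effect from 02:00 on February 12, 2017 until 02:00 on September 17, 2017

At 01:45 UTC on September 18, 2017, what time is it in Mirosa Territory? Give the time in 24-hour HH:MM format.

At the standard offset (UTC+13:00), 01:45 UTC + 13h = 14:45 Mirosa Territory standard time.
The standard-time date in Mirosa Territory, September 18, 2017, does not fall between 12 February and 17 September, so daylight saving is not in effect and Mirosa Territory is at UTC+13:00.
01:45 UTC + 13h = 14:45 local.

14:45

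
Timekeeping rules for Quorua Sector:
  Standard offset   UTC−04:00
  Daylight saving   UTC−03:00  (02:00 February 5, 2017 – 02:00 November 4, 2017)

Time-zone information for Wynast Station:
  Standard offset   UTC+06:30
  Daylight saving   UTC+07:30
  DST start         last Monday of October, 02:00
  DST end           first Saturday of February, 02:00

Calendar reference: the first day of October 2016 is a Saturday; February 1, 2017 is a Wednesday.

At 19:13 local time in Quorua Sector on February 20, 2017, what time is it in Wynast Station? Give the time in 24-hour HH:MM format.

04:43

Daylight saving runs 5 February – 4 November; February 20, 2017 is inside that window, so Quorua Sector is at UTC−03:00.
19:13 Quorua Sector + 3h = 22:13 UTC.
1 October 2016 is a Saturday, so Mondays fall on 3, 10, 17, 24, 31; the last is October 31.
1 February 2017 is a Wednesday, so the first Saturday is February 4.
At the standard offset (UTC+06:30), 22:13 UTC + 6h30m = 04:43 Wynast Station standard time (rolling into the next day, 21 February 2017).
The standard-time date in Wynast Station, February 21, 2017, does not fall between 31 October 2016 and 4 February 2017, so daylight saving is not in effect and Wynast Station is at UTC+06:30.
22:13 UTC + 6h30m = 04:43 Wynast Station (rolling into the next day, 21 February 2017).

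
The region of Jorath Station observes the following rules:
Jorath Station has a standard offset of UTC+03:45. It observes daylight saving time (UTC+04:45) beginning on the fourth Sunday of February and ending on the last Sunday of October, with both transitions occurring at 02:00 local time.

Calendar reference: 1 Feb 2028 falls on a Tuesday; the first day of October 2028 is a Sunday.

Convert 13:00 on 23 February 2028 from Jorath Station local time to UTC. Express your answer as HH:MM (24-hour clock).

09:15

1 February 2028 is a Tuesday, so the first Sunday is February 6 and the fourth is February 27.
1 October 2028 is a Sunday, so Sundays fall on 1, 8, 15, 22, 29; the last is October 29.
23 February 2028 is outside the daylight-saving period (27 February – 29 October), so Jorath Station is on standard time, UTC+03:45.
13:00 local − 3h45m = 09:15 UTC.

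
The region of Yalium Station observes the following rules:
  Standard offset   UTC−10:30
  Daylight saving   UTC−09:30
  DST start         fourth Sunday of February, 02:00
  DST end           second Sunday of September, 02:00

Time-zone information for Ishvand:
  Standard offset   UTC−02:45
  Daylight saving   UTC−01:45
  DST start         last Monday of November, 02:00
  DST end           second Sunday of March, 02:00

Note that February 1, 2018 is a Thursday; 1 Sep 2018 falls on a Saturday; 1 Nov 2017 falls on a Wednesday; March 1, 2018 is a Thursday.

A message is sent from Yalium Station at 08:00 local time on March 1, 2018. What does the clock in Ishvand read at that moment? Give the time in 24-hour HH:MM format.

15:45

1 February 2018 is a Thursday, so the first Sunday is February 4 and the fourth is February 25.
1 September 2018 is a Saturday, so the first Sunday is September 2 and the second is September 9.
March 1, 2018 lies within the daylight-saving period (25 February – 9 September), so Yalium Station is on daylight time, UTC−09:30.
08:00 Yalium Station + 9h30m = 17:30 UTC.
1 November 2017 is a Wednesday, so Mondays fall on 6, 13, 20, 27; the last is November 27.
1 March 2018 is a Thursday, so the first Sunday is March 4 and the second is March 11.
At the standard offset (UTC−02:45), 17:30 UTC − 2h45m = 14:45 Ishvand standard time.
The standard-time date in Ishvand, March 1, 2018, falls between 27 November 2017 and 11 March 2018, so daylight saving is in effect and Ishvand is at UTC−01:45.
17:30 UTC − 1h45m = 15:45 Ishvand.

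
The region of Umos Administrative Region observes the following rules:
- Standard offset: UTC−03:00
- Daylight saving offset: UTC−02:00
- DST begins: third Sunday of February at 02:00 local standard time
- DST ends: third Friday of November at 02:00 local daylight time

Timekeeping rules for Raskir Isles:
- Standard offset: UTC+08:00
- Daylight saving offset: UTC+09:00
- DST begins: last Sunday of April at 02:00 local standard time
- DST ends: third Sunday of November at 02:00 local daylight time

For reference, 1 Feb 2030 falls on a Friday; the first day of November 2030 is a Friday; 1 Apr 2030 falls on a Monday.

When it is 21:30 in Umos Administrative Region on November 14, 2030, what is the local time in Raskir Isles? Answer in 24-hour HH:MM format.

08:30

1 February 2030 is a Friday, so the first Sunday is February 3 and the third is February 17.
1 November 2030 is a Friday, so the first Friday is November 1 and the third is November 15.
Daylight saving runs 17 February – 15 November; November 14, 2030 is inside that window, so Umos Administrative Region is at UTC−02:00.
21:30 Umos Administrative Region + 2h = 23:30 UTC.
1 April 2030 is a Monday, so Sundays fall on 7, 14, 21, 28; the last is April 28.
1 November 2030 is a Friday, so the first Sunday is November 3 and the third is November 17.
At the standard offset (UTC+08:00), 23:30 UTC + 8h = 07:30 Raskir Isles standard time (rolling into the next day, 15 November 2030).
The standard-time date in Raskir Isles, November 15, 2030, lies within the daylight-saving period (28 April – 17 November), so Raskir Isles is on daylight time, UTC+09:00.
23:30 UTC + 9h = 08:30 Raskir Isles (rolling into the next day, 15 November 2030).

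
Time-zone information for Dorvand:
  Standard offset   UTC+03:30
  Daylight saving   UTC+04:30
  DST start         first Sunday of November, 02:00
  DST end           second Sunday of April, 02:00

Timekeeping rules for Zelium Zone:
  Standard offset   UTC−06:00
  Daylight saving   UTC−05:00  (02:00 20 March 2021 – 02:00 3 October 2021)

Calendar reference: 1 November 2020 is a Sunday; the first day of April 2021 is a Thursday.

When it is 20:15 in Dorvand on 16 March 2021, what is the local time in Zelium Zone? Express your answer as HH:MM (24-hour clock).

09:45

1 November 2020 is a Sunday, so the first Sunday is November 1.
1 April 2021 is a Thursday, so the first Sunday is April 4 and the second is April 11.
16 March 2021 falls between 1 November 2020 and 11 April 2021, so daylight saving is in effect and Dorvand is at UTC+04:30.
20:15 Dorvand − 4h30m = 15:45 UTC.
At the standard offset (UTC−06:00), 15:45 UTC − 6h = 09:45 Zelium Zone standard time.
Daylight saving runs 20 March – 3 October; the standard-time date in Zelium Zone, 16 March 2021, is outside that window, so Zelium Zone is on standard time at UTC−06:00.
15:45 UTC − 6h = 09:45 Zelium Zone.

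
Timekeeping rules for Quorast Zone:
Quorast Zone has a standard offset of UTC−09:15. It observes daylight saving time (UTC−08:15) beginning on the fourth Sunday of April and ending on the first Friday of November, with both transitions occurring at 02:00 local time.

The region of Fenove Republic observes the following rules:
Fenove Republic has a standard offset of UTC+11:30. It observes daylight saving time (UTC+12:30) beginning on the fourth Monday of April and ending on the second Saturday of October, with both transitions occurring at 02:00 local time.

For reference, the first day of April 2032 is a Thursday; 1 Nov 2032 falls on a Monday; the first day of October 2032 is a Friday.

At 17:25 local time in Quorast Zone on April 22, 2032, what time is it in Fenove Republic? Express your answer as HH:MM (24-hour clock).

14:10

1 April 2032 is a Thursday, so the first Sunday is April 4 and the fourth is April 25.
1 November 2032 is a Monday, so the first Friday is November 5.
Daylight saving runs 25 April – 5 November; April 22, 2032 is outside that window, so Quorast Zone is on standard time at UTC−09:15.
17:25 Quorast Zone + 9h15m = 02:40 UTC (rolling into the next day, 23 April 2032).
1 April 2032 is a Thursday, so the first Monday is April 5 and the fourth is April 26.
1 October 2032 is a Friday, so the first Saturday is October 2 and the second is October 9.
At the standard offset (UTC+11:30), 02:40 UTC + 11h30m = 14:10 Fenove Republic standard time.
The standard-time date in Fenove Republic, April 23, 2032, does not fall between 26 April and 9 October, so daylight saving is not in effect and Fenove Republic is at UTC+11:30.
02:40 UTC + 11h30m = 14:10 Fenove Republic.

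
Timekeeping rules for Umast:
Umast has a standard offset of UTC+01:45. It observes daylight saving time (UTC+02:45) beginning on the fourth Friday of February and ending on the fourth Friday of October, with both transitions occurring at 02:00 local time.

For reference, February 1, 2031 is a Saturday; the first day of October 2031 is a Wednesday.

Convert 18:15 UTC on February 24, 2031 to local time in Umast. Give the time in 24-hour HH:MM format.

1 February 2031 is a Saturday, so the first Friday is February 7 and the fourth is February 28.
1 October 2031 is a Wednesday, so the first Friday is October 3 and the fourth is October 24.
At the standard offset (UTC+01:45), 18:15 UTC + 1h45m = 20:00 Umast standard time.
The standard-time date in Umast, February 24, 2031, does not fall between 28 February and 24 October, so daylight saving is not in effect and Umast is at UTC+01:45.
18:15 UTC + 1h45m = 20:00 local.

20:00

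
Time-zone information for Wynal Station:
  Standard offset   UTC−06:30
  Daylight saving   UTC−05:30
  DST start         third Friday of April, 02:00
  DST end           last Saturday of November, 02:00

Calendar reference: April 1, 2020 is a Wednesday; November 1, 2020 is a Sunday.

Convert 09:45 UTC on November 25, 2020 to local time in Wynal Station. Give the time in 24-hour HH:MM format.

04:15

1 April 2020 is a Wednesday, so the first Friday is April 3 and the third is April 17.
1 November 2020 is a Sunday, so Saturdays fall on 7, 14, 21, 28; the last is November 28.
At the standard offset (UTC−06:30), 09:45 UTC − 6h30m = 03:15 Wynal Station standard time.
Daylight saving runs 17 April – 28 November; the standard-time date in Wynal Station, November 25, 2020, is inside that window, so Wynal Station is at UTC−05:30.
09:45 UTC − 5h30m = 04:15 local.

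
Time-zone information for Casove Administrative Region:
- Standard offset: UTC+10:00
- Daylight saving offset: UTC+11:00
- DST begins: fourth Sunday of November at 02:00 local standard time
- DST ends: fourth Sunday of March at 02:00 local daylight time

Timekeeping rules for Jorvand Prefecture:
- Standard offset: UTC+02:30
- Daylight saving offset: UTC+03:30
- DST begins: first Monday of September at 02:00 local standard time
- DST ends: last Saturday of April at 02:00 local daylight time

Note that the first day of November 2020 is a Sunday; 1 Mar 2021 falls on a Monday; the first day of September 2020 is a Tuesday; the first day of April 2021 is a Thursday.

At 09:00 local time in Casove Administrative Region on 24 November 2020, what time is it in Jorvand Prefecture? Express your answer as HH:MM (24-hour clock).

01:30

1 November 2020 is a Sunday, so the first Sunday is November 1 and the fourth is November 22.
1 March 2021 is a Monday, so the first Sunday is March 7 and the fourth is March 28.
24 November 2020 lies within the daylight-saving period (22 November 2020 – 28 March 2021), so Casove Administrative Region is on daylight time, UTC+11:00.
09:00 Casove Administrative Region − 11h = 22:00 UTC (rolling into the previous day, 23 November 2020).
1 September 2020 is a Tuesday, so the first Monday is September 7.
1 April 2021 is a Thursday, so Saturdays fall on 3, 10, 17, 24; the last is April 24.
At the standard offset (UTC+02:30), 22:00 UTC + 2h30m = 00:30 Jorvand Prefecture standard time (rolling into the next day, 24 November 2020).
The standard-time date in Jorvand Prefecture, 24 November 2020, lies within the daylight-saving period (7 September 2020 – 24 April 2021), so Jorvand Prefecture is on daylight time, UTC+03:30.
22:00 UTC + 3h30m = 01:30 Jorvand Prefecture (rolling into the next day, 24 November 2020).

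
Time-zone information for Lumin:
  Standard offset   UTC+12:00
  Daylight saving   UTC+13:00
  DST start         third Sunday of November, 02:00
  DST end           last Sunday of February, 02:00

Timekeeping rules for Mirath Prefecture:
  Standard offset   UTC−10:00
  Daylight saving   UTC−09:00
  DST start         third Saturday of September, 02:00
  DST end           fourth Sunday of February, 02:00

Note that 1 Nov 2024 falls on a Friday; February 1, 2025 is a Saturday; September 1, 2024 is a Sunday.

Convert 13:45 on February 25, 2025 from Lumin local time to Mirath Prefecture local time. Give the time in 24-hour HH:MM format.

15:45

1 November 2024 is a Friday, so the first Sunday is November 3 and the third is November 17.
1 February 2025 is a Saturday, so Sundays fall on 2, 9, 16, 23; the last is February 23.
February 25, 2025 is outside the daylight-saving period (17 November 2024 – 23 February 2025), so Lumin is on standard time, UTC+12:00.
13:45 Lumin − 12h = 01:45 UTC.
1 September 2024 is a Sunday, so the first Saturday is September 7 and the third is September 21.
1 February 2025 is a Saturday, so the first Sunday is February 2 and the fourth is February 23.
At the standard offset (UTC−10:00), 01:45 UTC − 10h = 15:45 Mirath Prefecture standard time (rolling into the previous day, 24 February 2025).
Daylight saving runs 21 September 2024 – 23 February 2025; the standard-time date in Mirath Prefecture, February 24, 2025, is outside that window, so Mirath Prefecture is on standard time at UTC−10:00.
01:45 UTC − 10h = 15:45 Mirath Prefecture (rolling into the previous day, 24 February 2025).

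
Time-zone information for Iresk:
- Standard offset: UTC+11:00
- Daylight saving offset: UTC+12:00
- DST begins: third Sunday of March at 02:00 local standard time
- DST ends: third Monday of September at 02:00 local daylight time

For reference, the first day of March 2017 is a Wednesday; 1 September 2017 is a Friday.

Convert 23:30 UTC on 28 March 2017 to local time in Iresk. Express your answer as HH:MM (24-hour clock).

11:30

1 March 2017 is a Wednesday, so the first Sunday is March 5 and the third is March 19.
1 September 2017 is a Friday, so the first Monday is September 4 and the third is September 18.
At the standard offset (UTC+11:00), 23:30 UTC + 11h = 10:30 Iresk standard time (rolling into the next day, 29 March 2017).
The standard-time date in Iresk, 29 March 2017, lies within the daylight-saving period (19 March – 18 September), so Iresk is on daylight time, UTC+12:00.
23:30 UTC + 12h = 11:30 local (rolling into the next day, 29 March 2017).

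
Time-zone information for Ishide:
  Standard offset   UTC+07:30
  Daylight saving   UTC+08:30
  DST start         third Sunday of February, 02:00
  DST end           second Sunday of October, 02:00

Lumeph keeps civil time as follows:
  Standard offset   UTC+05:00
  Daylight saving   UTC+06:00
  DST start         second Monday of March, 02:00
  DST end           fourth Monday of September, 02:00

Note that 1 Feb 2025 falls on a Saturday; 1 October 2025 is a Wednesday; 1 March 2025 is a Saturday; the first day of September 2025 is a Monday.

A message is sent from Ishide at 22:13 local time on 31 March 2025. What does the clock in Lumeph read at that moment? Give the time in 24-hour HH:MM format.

1 February 2025 is a Saturday, so the first Sunday is February 2 and the third is February 16.
1 October 2025 is a Wednesday, so the first Sunday is October 5 and the second is October 12.
Daylight saving runs 16 February – 12 October; 31 March 2025 is inside that window, so Ishide is at UTC+08:30.
22:13 Ishide − 8h30m = 13:43 UTC.
1 March 2025 is a Saturday, so the first Monday is March 3 and the second is March 10.
1 September 2025 is a Monday, so the first Monday is September 1 and the fourth is September 22.
At the standard offset (UTC+05:00), 13:43 UTC + 5h = 18:43 Lumeph standard time.
The standard-time date in Lumeph, 31 March 2025, lies within the daylight-saving period (10 March – 22 September), so Lumeph is on daylight time, UTC+06:00.
13:43 UTC + 6h = 19:43 Lumeph.

19:43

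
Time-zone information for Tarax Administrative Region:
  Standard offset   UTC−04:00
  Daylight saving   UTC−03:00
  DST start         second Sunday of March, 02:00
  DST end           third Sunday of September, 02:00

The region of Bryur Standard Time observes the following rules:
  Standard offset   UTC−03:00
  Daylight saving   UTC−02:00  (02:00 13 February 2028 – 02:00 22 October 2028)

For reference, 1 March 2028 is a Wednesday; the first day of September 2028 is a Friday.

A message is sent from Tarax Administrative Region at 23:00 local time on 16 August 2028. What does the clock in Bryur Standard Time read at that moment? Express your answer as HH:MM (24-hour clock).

1 March 2028 is a Wednesday, so the first Sunday is March 5 and the second is March 12.
1 September 2028 is a Friday, so the first Sunday is September 3 and the third is September 17.
Daylight saving runs 12 March – 17 September; 16 August 2028 is inside that window, so Tarax Administrative Region is at UTC−03:00.
23:00 Tarax Administrative Region + 3h = 02:00 UTC (rolling into the next day, 17 August 2028).
At the standard offset (UTC−03:00), 02:00 UTC − 3h = 23:00 Bryur Standard Time standard time (rolling into the previous day, 16 August 2028).
The standard-time date in Bryur Standard Time, 16 August 2028, falls between 13 February and 22 October, so daylight saving is in effect and Bryur Standard Time is at UTC−02:00.
02:00 UTC − 2h = 00:00 Bryur Standard Time.

00:00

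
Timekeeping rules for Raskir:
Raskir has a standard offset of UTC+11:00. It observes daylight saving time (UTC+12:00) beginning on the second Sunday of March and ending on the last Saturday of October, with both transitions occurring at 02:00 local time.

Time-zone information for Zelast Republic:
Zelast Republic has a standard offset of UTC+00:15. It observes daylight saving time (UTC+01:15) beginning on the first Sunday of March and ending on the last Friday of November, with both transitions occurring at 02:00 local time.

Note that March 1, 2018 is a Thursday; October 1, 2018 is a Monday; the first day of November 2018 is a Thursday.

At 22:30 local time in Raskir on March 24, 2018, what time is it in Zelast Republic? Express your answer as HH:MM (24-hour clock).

11:45

1 March 2018 is a Thursday, so the first Sunday is March 4 and the second is March 11.
1 October 2018 is a Monday, so Saturdays fall on 6, 13, 20, 27; the last is October 27.
Daylight saving runs 11 March – 27 October; March 24, 2018 is inside that window, so Raskir is at UTC+12:00.
22:30 Raskir − 12h = 10:30 UTC.
1 March 2018 is a Thursday, so the first Sunday is March 4.
1 November 2018 is a Thursday, so Fridays fall on 2, 9, 16, 23, 30; the last is November 30.
At the standard offset (UTC+00:15), 10:30 UTC + 0h15m = 10:45 Zelast Republic standard time.
The standard-time date in Zelast Republic, March 24, 2018, lies within the daylight-saving period (4 March – 30 November), so Zelast Republic is on daylight time, UTC+01:15.
10:30 UTC + 1h15m = 11:45 Zelast Republic.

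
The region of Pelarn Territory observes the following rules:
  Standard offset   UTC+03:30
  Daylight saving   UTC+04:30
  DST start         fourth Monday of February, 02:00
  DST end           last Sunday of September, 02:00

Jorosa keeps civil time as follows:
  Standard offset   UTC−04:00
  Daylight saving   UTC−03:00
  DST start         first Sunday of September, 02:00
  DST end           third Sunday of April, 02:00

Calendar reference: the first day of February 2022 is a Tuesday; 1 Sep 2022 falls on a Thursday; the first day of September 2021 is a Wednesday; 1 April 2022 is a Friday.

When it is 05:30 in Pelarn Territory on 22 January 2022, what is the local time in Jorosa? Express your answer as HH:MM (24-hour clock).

23:00

1 February 2022 is a Tuesday, so the first Monday is February 7 and the fourth is February 28.
1 September 2022 is a Thursday, so Sundays fall on 4, 11, 18, 25; the last is September 25.
22 January 2022 is outside the daylight-saving period (28 February – 25 September), so Pelarn Territory is on standard time, UTC+03:30.
05:30 Pelarn Territory − 3h30m = 02:00 UTC.
1 September 2021 is a Wednesday, so the first Sunday is September 5.
1 April 2022 is a Friday, so the first Sunday is April 3 and the third is April 17.
At the standard offset (UTC−04:00), 02:00 UTC − 4h = 22:00 Jorosa standard time (rolling into the previous day, 21 January 2022).
The standard-time date in Jorosa, 21 January 2022, lies within the daylight-saving period (5 September 2021 – 17 April 2022), so Jorosa is on daylight time, UTC−03:00.
02:00 UTC − 3h = 23:00 Jorosa (rolling into the previous day, 21 January 2022).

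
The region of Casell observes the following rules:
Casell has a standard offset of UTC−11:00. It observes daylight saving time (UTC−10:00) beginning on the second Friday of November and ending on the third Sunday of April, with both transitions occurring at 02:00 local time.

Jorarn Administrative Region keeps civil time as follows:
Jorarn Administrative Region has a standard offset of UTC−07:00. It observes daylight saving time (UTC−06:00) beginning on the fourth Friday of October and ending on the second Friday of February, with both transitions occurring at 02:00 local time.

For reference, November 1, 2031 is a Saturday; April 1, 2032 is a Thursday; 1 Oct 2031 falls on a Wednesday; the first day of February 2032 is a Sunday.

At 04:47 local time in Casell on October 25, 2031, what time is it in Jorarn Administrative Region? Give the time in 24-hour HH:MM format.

09:47

1 November 2031 is a Saturday, so the first Friday is November 7 and the second is November 14.
1 April 2032 is a Thursday, so the first Sunday is April 4 and the third is April 18.
October 25, 2031 does not fall between 14 November 2031 and 18 April 2032, so daylight saving is not in effect and Casell is at UTC−11:00.
04:47 Casell + 11h = 15:47 UTC.
1 October 2031 is a Wednesday, so the first Friday is October 3 and the fourth is October 24.
1 February 2032 is a Sunday, so the first Friday is February 6 and the second is February 13.
At the standard offset (UTC−07:00), 15:47 UTC − 7h = 08:47 Jorarn Administrative Region standard time.
The standard-time date in Jorarn Administrative Region, October 25, 2031, lies within the daylight-saving period (24 October 2031 – 13 February 2032), so Jorarn Administrative Region is on daylight time, UTC−06:00.
15:47 UTC − 6h = 09:47 Jorarn Administrative Region.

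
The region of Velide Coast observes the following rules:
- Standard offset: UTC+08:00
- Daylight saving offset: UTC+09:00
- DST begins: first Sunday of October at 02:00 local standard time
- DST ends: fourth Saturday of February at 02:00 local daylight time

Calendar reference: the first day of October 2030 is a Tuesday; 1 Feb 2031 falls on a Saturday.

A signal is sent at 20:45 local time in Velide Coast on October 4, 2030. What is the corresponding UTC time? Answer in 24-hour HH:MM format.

1 October 2030 is a Tuesday, so the first Sunday is October 6.
1 February 2031 is a Saturday, so the first Saturday is February 1 and the fourth is February 22.
October 4, 2030 is outside the daylight-saving period (6 October 2030 – 22 February 2031), so Velide Coast is on standard time, UTC+08:00.
20:45 local − 8h = 12:45 UTC.

12:45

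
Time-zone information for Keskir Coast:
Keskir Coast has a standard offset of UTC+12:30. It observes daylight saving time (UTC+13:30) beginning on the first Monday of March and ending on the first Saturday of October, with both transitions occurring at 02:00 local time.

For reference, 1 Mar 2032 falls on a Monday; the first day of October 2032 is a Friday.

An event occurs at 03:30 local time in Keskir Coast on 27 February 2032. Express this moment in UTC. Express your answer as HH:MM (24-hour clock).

15:00

1 March 2032 is a Monday, so the first Monday is March 1.
1 October 2032 is a Friday, so the first Saturday is October 2.
27 February 2032 is outside the daylight-saving period (1 March – 2 October), so Keskir Coast is on standard time, UTC+12:30.
03:30 local − 12h30m = 15:00 UTC (rolling into the previous day, 26 February 2032).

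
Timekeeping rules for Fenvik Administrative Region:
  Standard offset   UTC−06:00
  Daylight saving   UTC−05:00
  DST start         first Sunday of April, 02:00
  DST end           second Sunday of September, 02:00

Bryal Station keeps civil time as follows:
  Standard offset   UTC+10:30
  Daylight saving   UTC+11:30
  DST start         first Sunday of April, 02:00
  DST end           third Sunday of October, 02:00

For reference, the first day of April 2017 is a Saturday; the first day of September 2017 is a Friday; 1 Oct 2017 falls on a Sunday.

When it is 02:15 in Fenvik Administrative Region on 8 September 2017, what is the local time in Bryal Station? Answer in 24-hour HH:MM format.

18:45

1 April 2017 is a Saturday, so the first Sunday is April 2.
1 September 2017 is a Friday, so the first Sunday is September 3 and the second is September 10.
8 September 2017 falls between 2 April and 10 September, so daylight saving is in effect and Fenvik Administrative Region is at UTC−05:00.
02:15 Fenvik Administrative Region + 5h = 07:15 UTC.
1 April 2017 is a Saturday, so the first Sunday is April 2.
1 October 2017 is a Sunday, so the first Sunday is October 1 and the third is October 15.
At the standard offset (UTC+10:30), 07:15 UTC + 10h30m = 17:45 Bryal Station standard time.
The standard-time date in Bryal Station, 8 September 2017, lies within the daylight-saving period (2 April – 15 October), so Bryal Station is on daylight time, UTC+11:30.
07:15 UTC + 11h30m = 18:45 Bryal Station.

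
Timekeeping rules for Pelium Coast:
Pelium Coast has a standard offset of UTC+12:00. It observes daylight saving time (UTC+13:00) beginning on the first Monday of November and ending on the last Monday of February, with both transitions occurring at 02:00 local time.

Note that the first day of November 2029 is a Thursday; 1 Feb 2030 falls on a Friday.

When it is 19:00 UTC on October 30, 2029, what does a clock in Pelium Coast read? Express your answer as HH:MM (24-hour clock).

1 November 2029 is a Thursday, so the first Monday is November 5.
1 February 2030 is a Friday, so Mondays fall on 4, 11, 18, 25; the last is February 25.
At the standard offset (UTC+12:00), 19:00 UTC + 12h = 07:00 Pelium Coast standard time (rolling into the next day, 31 October 2029).
Daylight saving runs 5 November 2029 – 25 February 2030; the standard-time date in Pelium Coast, October 31, 2029, is outside that window, so Pelium Coast is on standard time at UTC+12:00.
19:00 UTC + 12h = 07:00 local (rolling into the next day, 31 October 2029).

07:00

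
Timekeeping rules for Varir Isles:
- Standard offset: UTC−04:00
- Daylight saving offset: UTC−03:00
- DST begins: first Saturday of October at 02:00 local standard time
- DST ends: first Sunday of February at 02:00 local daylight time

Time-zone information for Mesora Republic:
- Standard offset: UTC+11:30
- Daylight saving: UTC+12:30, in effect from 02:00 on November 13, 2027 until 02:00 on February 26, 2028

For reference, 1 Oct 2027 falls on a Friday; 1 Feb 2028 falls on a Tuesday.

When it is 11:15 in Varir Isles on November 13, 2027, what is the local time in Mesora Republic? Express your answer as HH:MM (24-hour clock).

02:45

1 October 2027 is a Friday, so the first Saturday is October 2.
1 February 2028 is a Tuesday, so the first Sunday is February 6.
November 13, 2027 lies within the daylight-saving period (2 October 2027 – 6 February 2028), so Varir Isles is on daylight time, UTC−03:00.
11:15 Varir Isles + 3h = 14:15 UTC.
At the standard offset (UTC+11:30), 14:15 UTC + 11h30m = 01:45 Mesora Republic standard time (rolling into the next day, 14 November 2027).
The standard-time date in Mesora Republic, November 14, 2027, lies within the daylight-saving period (13 November 2027 – 26 February 2028), so Mesora Republic is on daylight time, UTC+12:30.
14:15 UTC + 12h30m = 02:45 Mesora Republic (rolling into the next day, 14 November 2027).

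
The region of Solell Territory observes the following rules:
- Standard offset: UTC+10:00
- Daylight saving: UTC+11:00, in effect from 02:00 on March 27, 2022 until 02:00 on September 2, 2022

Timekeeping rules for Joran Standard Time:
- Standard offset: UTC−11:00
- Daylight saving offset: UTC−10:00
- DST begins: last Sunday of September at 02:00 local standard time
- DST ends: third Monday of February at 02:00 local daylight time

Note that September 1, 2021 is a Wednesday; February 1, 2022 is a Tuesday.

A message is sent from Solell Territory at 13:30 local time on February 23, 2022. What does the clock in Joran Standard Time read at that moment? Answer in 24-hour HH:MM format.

February 23, 2022 does not fall between 27 March and 2 September, so daylight saving is not in effect and Solell Territory is at UTC+10:00.
13:30 Solell Territory − 10h = 03:30 UTC.
1 September 2021 is a Wednesday, so Sundays fall on 5, 12, 19, 26; the last is September 26.
1 February 2022 is a Tuesday, so the first Monday is February 7 and the third is February 21.
At the standard offset (UTC−11:00), 03:30 UTC − 11h = 16:30 Joran Standard Time standard time (rolling into the previous day, 22 February 2022).
Daylight saving runs 26 September 2021 – 21 February 2022; the standard-time date in Joran Standard Time, February 22, 2022, is outside that window, so Joran Standard Time is on standard time at UTC−11:00.
03:30 UTC − 11h = 16:30 Joran Standard Time (rolling into the previous day, 22 February 2022).

16:30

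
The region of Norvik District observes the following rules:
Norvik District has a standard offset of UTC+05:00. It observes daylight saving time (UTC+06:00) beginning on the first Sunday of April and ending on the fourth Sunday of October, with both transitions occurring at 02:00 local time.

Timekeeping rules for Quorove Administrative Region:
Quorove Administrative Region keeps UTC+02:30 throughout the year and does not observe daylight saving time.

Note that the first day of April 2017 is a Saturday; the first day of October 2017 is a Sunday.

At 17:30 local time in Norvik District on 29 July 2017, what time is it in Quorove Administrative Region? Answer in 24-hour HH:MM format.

14:00

1 April 2017 is a Saturday, so the first Sunday is April 2.
1 October 2017 is a Sunday, so the first Sunday is October 1 and the fourth is October 22.
29 July 2017 lies within the daylight-saving period (2 April – 22 October), so Norvik District is on daylight time, UTC+06:00.
17:30 Norvik District − 6h = 11:30 UTC.
Quorove Administrative Region has no daylight saving, so its offset is UTC+02:30 year-round.
11:30 UTC + 2h30m = 14:00 Quorove Administrative Region.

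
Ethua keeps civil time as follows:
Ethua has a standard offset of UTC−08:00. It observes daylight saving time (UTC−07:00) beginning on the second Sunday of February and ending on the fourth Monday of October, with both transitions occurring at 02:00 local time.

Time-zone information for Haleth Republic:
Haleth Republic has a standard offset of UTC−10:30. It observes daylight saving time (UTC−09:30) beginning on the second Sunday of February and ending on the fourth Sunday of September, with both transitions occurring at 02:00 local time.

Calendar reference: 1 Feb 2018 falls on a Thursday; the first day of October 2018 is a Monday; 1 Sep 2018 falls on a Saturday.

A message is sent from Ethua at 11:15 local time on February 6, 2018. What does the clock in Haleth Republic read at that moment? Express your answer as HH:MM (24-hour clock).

08:45

1 February 2018 is a Thursday, so the first Sunday is February 4 and the second is February 11.
1 October 2018 is a Monday, so the first Monday is October 1 and the fourth is October 22.
February 6, 2018 is outside the daylight-saving period (11 February – 22 October), so Ethua is on standard time, UTC−08:00.
11:15 Ethua + 8h = 19:15 UTC.
1 February 2018 is a Thursday, so the first Sunday is February 4 and the second is February 11.
1 September 2018 is a Saturday, so the first Sunday is September 2 and the fourth is September 23.
At the standard offset (UTC−10:30), 19:15 UTC − 10h30m = 08:45 Haleth Republic standard time.
The standard-time date in Haleth Republic, February 6, 2018, is outside the daylight-saving period (11 February – 23 September), so Haleth Republic is on standard time, UTC−10:30.
19:15 UTC − 10h30m = 08:45 Haleth Republic.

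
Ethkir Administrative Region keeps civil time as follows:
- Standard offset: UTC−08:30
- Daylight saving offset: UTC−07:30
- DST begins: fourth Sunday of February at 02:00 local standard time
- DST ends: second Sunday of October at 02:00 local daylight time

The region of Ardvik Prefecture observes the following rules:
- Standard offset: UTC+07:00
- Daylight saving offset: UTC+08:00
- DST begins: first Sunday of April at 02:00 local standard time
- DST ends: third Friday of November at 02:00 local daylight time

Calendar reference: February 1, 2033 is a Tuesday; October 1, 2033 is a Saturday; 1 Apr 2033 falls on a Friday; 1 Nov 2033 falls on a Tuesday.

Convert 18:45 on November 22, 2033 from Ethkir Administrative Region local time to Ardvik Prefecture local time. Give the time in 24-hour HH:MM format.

10:15

1 February 2033 is a Tuesday, so the first Sunday is February 6 and the fourth is February 27.
1 October 2033 is a Saturday, so the first Sunday is October 2 and the second is October 9.
November 22, 2033 does not fall between 27 February and 9 October, so daylight saving is not in effect and Ethkir Administrative Region is at UTC−08:30.
18:45 Ethkir Administrative Region + 8h30m = 03:15 UTC (rolling into the next day, 23 November 2033).
1 April 2033 is a Friday, so the first Sunday is April 3.
1 November 2033 is a Tuesday, so the first Friday is November 4 and the third is November 18.
At the standard offset (UTC+07:00), 03:15 UTC + 7h = 10:15 Ardvik Prefecture standard time.
The standard-time date in Ardvik Prefecture, November 23, 2033, is outside the daylight-saving period (3 April – 18 November), so Ardvik Prefecture is on standard time, UTC+07:00.
03:15 UTC + 7h = 10:15 Ardvik Prefecture.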